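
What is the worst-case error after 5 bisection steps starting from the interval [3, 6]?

Bisection error bound: |error| ≤ (b-a)/2^n
|error| ≤ (6 - 3)/2^5 = 3/2^5
|error| ≤ 0.0937500000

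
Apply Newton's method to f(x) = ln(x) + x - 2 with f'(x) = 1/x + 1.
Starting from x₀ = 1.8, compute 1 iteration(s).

f(x) = ln(x) + x - 2
f'(x) = 1/x + 1
x₀ = 1.8

Newton-Raphson formula: x_{n+1} = x_n - f(x_n)/f'(x_n)

Iteration 1:
  f(1.800000) = 0.387787
  f'(1.800000) = 1.555556
  x_1 = 1.800000 - 0.387787/1.555556 = 1.550709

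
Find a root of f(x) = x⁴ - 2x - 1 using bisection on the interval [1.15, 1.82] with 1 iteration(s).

f(x) = x⁴ - 2x - 1
Initial interval: [1.15, 1.82]

Iteration 1:
  c_1 = (1.150000 + 1.820000)/2 = 1.485000
  f(c_1) = f(1.485000) = 0.893017
  f(a) × f(c) < 0, new interval: [1.150000, 1.485000]

After 1 iteration(s), the approximation is c_1 = 1.485000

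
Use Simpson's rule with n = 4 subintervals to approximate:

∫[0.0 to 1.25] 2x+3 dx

f(x) = 2x+3
a = 0.0, b = 1.25, n = 4
h = (b - a)/n = 0.312500

Simpson's rule: (h/3)[f(x₀) + 4f(x₁) + 2f(x₂) + ... + f(xₙ)]

x_0 = 0.0000, f(x_0) = 3.000000, coefficient = 1
x_1 = 0.3125, f(x_1) = 3.625000, coefficient = 4
x_2 = 0.6250, f(x_2) = 4.250000, coefficient = 2
x_3 = 0.9375, f(x_3) = 4.875000, coefficient = 4
x_4 = 1.2500, f(x_4) = 5.500000, coefficient = 1

I ≈ (0.312500/3) × 51.000000 = 5.312500
Exact value: 5.312500
Error: 0.000000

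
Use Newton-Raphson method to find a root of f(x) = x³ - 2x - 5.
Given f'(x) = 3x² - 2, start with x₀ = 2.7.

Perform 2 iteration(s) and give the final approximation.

f(x) = x³ - 2x - 5
f'(x) = 3x² - 2
x₀ = 2.7

Newton-Raphson formula: x_{n+1} = x_n - f(x_n)/f'(x_n)

Iteration 1:
  f(2.700000) = 9.283000
  f'(2.700000) = 19.870000
  x_1 = 2.700000 - 9.283000/19.870000 = 2.232813
Iteration 2:
  f(2.232813) = 1.665964
  f'(2.232813) = 12.956366
  x_2 = 2.232813 - 1.665964/12.956366 = 2.104231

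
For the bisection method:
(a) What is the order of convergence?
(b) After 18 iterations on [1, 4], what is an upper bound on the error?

(a) Bisection has linear (order 1) convergence; the error is halved each step.

(b) Error bound = (b-a)/2^n = (4 - 1)/2^{18}
    = 3/2^{18}

(a) 1 (linear); (b) error ≤ 1.14e-05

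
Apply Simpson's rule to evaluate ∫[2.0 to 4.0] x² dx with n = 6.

f(x) = x²
a = 2.0, b = 4.0, n = 6
h = (b - a)/n = 0.333333

Simpson's rule: (h/3)[f(x₀) + 4f(x₁) + 2f(x₂) + ... + f(xₙ)]

x_0 = 2.0000, f(x_0) = 4.000000, coefficient = 1
x_1 = 2.3333, f(x_1) = 5.444444, coefficient = 4
x_2 = 2.6667, f(x_2) = 7.111111, coefficient = 2
x_3 = 3.0000, f(x_3) = 9.000000, coefficient = 4
x_4 = 3.3333, f(x_4) = 11.111111, coefficient = 2
x_5 = 3.6667, f(x_5) = 13.444444, coefficient = 4
x_6 = 4.0000, f(x_6) = 16.000000, coefficient = 1

I ≈ (0.333333/3) × 168.000000 = 18.666667
Exact value: 18.666667
Error: 0.000000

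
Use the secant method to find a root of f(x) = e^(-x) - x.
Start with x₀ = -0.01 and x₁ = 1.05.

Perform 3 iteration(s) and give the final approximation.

f(x) = e^(-x) - x
x₀ = -0.01, x₁ = 1.05

Secant formula: x_{n+1} = x_n - f(x_n)(x_n - x_{n-1})/(f(x_n) - f(x_{n-1}))

Iteration 1:
  f(-0.010000) = 1.020050
  f(1.050000) = -0.700062
  x_2 = 1.050000 - (-0.700062)×(1.050000 - (-0.010000))/(-0.700062 - 1.020050)
       = 0.618594
Iteration 2:
  f(1.050000) = -0.700062
  f(0.618594) = -0.079893
  x_3 = 0.618594 - (-0.079893)×(0.618594 - 1.050000)/(-0.079893 - (-0.700062))
       = 0.563019
Iteration 3:
  f(0.618594) = -0.079893
  f(0.563019) = 0.006469
  x_4 = 0.563019 - 0.006469×(0.563019 - 0.618594)/(0.006469 - (-0.079893))
       = 0.567181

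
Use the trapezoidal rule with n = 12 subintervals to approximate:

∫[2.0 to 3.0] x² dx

f(x) = x²
a = 2.0, b = 3.0, n = 12
h = (b - a)/n = 0.083333

Trapezoidal rule: (h/2)[f(x₀) + 2f(x₁) + 2f(x₂) + ... + f(xₙ)]

x_0 = 2.0000, f(x_0) = 4.000000, coefficient = 1
x_1 = 2.0833, f(x_1) = 4.340278, coefficient = 2
x_2 = 2.1667, f(x_2) = 4.694444, coefficient = 2
x_3 = 2.2500, f(x_3) = 5.062500, coefficient = 2
x_4 = 2.3333, f(x_4) = 5.444444, coefficient = 2
x_5 = 2.4167, f(x_5) = 5.840278, coefficient = 2
x_6 = 2.5000, f(x_6) = 6.250000, coefficient = 2
x_7 = 2.5833, f(x_7) = 6.673611, coefficient = 2
x_8 = 2.6667, f(x_8) = 7.111111, coefficient = 2
x_9 = 2.7500, f(x_9) = 7.562500, coefficient = 2
x_10 = 2.8333, f(x_10) = 8.027778, coefficient = 2
x_11 = 2.9167, f(x_11) = 8.506944, coefficient = 2
x_12 = 3.0000, f(x_12) = 9.000000, coefficient = 1

I ≈ (0.083333/2) × 152.027778 = 6.334491
Exact value: 6.333333
Error: 0.001157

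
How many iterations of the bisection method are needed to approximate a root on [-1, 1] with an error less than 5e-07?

We need (b-a)/2^n ≤ 5e-07
(1 - (-1))/2^n ≤ 5e-07
2/2^n ≤ 5e-07
2^n ≥ 4000000
n ≥ log₂(4000000) = 21.93
n ≥ 22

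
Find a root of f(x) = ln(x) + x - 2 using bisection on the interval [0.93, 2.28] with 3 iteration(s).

f(x) = ln(x) + x - 2
Initial interval: [0.93, 2.28]

Iteration 1:
  c_1 = (0.930000 + 2.280000)/2 = 1.605000
  f(c_1) = f(1.605000) = 0.078124
  f(a) × f(c) < 0, new interval: [0.930000, 1.605000]
Iteration 2:
  c_2 = (0.930000 + 1.605000)/2 = 1.267500
  f(c_2) = f(1.267500) = -0.495454
  f(a) × f(c) ≥ 0, new interval: [1.267500, 1.605000]
Iteration 3:
  c_3 = (1.267500 + 1.605000)/2 = 1.436250
  f(c_3) = f(1.436250) = -0.201714
  f(a) × f(c) ≥ 0, new interval: [1.436250, 1.605000]

After 3 iteration(s), the approximation is c_3 = 1.436250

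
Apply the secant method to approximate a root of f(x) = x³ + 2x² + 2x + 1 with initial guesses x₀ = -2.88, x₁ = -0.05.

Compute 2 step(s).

f(x) = x³ + 2x² + 2x + 1
x₀ = -2.88, x₁ = -0.05

Secant formula: x_{n+1} = x_n - f(x_n)(x_n - x_{n-1})/(f(x_n) - f(x_{n-1}))

Iteration 1:
  f(-2.880000) = -12.059072
  f(-0.050000) = 0.904875
  x_2 = -0.050000 - 0.904875×(-0.050000 - (-2.880000))/(0.904875 - (-12.059072))
       = -0.247532
Iteration 2:
  f(-0.050000) = 0.904875
  f(-0.247532) = 0.612313
  x_3 = -0.247532 - 0.612313×(-0.247532 - (-0.050000))/(0.612313 - 0.904875)
       = -0.660954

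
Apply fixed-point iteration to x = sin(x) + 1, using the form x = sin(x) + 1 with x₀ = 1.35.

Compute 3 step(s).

Equation: x = sin(x) + 1
Fixed-point form: x = sin(x) + 1
x₀ = 1.35

x_1 = g(1.350000) = 1.975723
x_2 = g(1.975723) = 1.919131
x_3 = g(1.919131) = 1.939942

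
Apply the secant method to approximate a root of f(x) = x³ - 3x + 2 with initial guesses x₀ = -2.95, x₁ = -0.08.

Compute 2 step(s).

f(x) = x³ - 3x + 2
x₀ = -2.95, x₁ = -0.08

Secant formula: x_{n+1} = x_n - f(x_n)(x_n - x_{n-1})/(f(x_n) - f(x_{n-1}))

Iteration 1:
  f(-2.950000) = -14.822375
  f(-0.080000) = 2.239488
  x_2 = -0.080000 - 2.239488×(-0.080000 - (-2.950000))/(2.239488 - (-14.822375))
       = -0.456707
Iteration 2:
  f(-0.080000) = 2.239488
  f(-0.456707) = 3.274861
  x_3 = -0.456707 - 3.274861×(-0.456707 - (-0.080000))/(3.274861 - 2.239488)
       = 0.734809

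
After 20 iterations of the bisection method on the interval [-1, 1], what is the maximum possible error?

Bisection error bound: |error| ≤ (b-a)/2^n
|error| ≤ (1 - (-1))/2^20 = 2/2^20
|error| ≤ 0.0000019073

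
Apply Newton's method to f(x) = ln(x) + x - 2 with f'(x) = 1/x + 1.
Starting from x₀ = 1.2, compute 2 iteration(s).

f(x) = ln(x) + x - 2
f'(x) = 1/x + 1
x₀ = 1.2

Newton-Raphson formula: x_{n+1} = x_n - f(x_n)/f'(x_n)

Iteration 1:
  f(1.200000) = -0.617678
  f'(1.200000) = 1.833333
  x_1 = 1.200000 - (-0.617678)/1.833333 = 1.536916
Iteration 2:
  f(1.536916) = -0.033307
  f'(1.536916) = 1.650654
  x_2 = 1.536916 - (-0.033307)/1.650654 = 1.557094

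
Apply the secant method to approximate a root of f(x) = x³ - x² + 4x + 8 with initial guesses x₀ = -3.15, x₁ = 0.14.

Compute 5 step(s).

f(x) = x³ - x² + 4x + 8
x₀ = -3.15, x₁ = 0.14

Secant formula: x_{n+1} = x_n - f(x_n)(x_n - x_{n-1})/(f(x_n) - f(x_{n-1}))

Iteration 1:
  f(-3.150000) = -45.778375
  f(0.140000) = 8.543144
  x_2 = 0.140000 - 8.543144×(0.140000 - (-3.150000))/(8.543144 - (-45.778375))
       = -0.377418
Iteration 2:
  f(0.140000) = 8.543144
  f(-0.377418) = 6.294121
  x_3 = -0.377418 - 6.294121×(-0.377418 - 0.140000)/(6.294121 - 8.543144)
       = -1.825466
Iteration 3:
  f(-0.377418) = 6.294121
  f(-1.825466) = -8.717246
  x_4 = -1.825466 - (-8.717246)×(-1.825466 - (-0.377418))/(-8.717246 - 6.294121)
       = -0.984571
Iteration 4:
  f(-1.825466) = -8.717246
  f(-0.984571) = 2.137914
  x_5 = -0.984571 - 2.137914×(-0.984571 - (-1.825466))/(2.137914 - (-8.717246))
       = -1.150184
Iteration 5:
  f(-0.984571) = 2.137914
  f(-1.150184) = 0.554731
  x_6 = -1.150184 - 0.554731×(-1.150184 - (-0.984571))/(0.554731 - 2.137914)
       = -1.208214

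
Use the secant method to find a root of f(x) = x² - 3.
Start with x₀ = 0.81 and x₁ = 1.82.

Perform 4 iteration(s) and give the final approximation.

f(x) = x² - 3
x₀ = 0.81, x₁ = 1.82

Secant formula: x_{n+1} = x_n - f(x_n)(x_n - x_{n-1})/(f(x_n) - f(x_{n-1}))

Iteration 1:
  f(0.810000) = -2.343900
  f(1.820000) = 0.312400
  x_2 = 1.820000 - 0.312400×(1.820000 - 0.810000)/(0.312400 - (-2.343900))
       = 1.701217
Iteration 2:
  f(1.820000) = 0.312400
  f(1.701217) = -0.105862
  x_3 = 1.701217 - (-0.105862)×(1.701217 - 1.820000)/(-0.105862 - 0.312400)
       = 1.731281
Iteration 3:
  f(1.701217) = -0.105862
  f(1.731281) = -0.002667
  x_4 = 1.731281 - (-0.002667)×(1.731281 - 1.701217)/(-0.002667 - (-0.105862))
       = 1.732058
Iteration 4:
  f(1.731281) = -0.002667
  f(1.732058) = 0.000024
  x_5 = 1.732058 - 0.000024×(1.732058 - 1.731281)/(0.000024 - (-0.002667))
       = 1.732051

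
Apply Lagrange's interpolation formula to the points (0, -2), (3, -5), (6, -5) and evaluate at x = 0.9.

Lagrange interpolation formula:
P(x) = Σ yᵢ × Lᵢ(x)
where Lᵢ(x) = Π_{j≠i} (x - xⱼ)/(xᵢ - xⱼ)

L_0(0.9) = (0.9 - 3)/(0 - 3) × (0.9 - 6)/(0 - 6) = 0.595000
L_1(0.9) = (0.9 - 0)/(3 - 0) × (0.9 - 6)/(3 - 6) = 0.510000
L_2(0.9) = (0.9 - 0)/(6 - 0) × (0.9 - 3)/(6 - 3) = -0.105000

P(0.9) = (-2)×L_0(0.9) + (-5)×L_1(0.9) + (-5)×L_2(0.9)
P(0.9) = -3.215000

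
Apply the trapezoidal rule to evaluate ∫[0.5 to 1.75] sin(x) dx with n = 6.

f(x) = sin(x)
a = 0.5, b = 1.75, n = 6
h = (b - a)/n = 0.208333

Trapezoidal rule: (h/2)[f(x₀) + 2f(x₁) + 2f(x₂) + ... + f(xₙ)]

x_0 = 0.5000, f(x_0) = 0.479426, coefficient = 1
x_1 = 0.7083, f(x_1) = 0.650569, coefficient = 2
x_2 = 0.9167, f(x_2) = 0.793578, coefficient = 2
x_3 = 1.1250, f(x_3) = 0.902268, coefficient = 2
x_4 = 1.3333, f(x_4) = 0.971938, coefficient = 2
x_5 = 1.5417, f(x_5) = 0.999576, coefficient = 2
x_6 = 1.7500, f(x_6) = 0.983986, coefficient = 1

I ≈ (0.208333/2) × 10.099267 = 1.052007
Exact value: 1.055829
Error: 0.003822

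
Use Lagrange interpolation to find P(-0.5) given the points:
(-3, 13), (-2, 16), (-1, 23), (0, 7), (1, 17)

Lagrange interpolation formula:
P(x) = Σ yᵢ × Lᵢ(x)
where Lᵢ(x) = Π_{j≠i} (x - xⱼ)/(xᵢ - xⱼ)

L_0(-0.5) = (-0.5 - (-2))/(-3 - (-2)) × (-0.5 - (-1))/(-3 - (-1)) × (-0.5 - 0)/(-3 - 0) × (-0.5 - 1)/(-3 - 1) = 0.023438
L_1(-0.5) = (-0.5 - (-3))/(-2 - (-3)) × (-0.5 - (-1))/(-2 - (-1)) × (-0.5 - 0)/(-2 - 0) × (-0.5 - 1)/(-2 - 1) = -0.156250
L_2(-0.5) = (-0.5 - (-3))/(-1 - (-3)) × (-0.5 - (-2))/(-1 - (-2)) × (-0.5 - 0)/(-1 - 0) × (-0.5 - 1)/(-1 - 1) = 0.703125
L_3(-0.5) = (-0.5 - (-3))/(0 - (-3)) × (-0.5 - (-2))/(0 - (-2)) × (-0.5 - (-1))/(0 - (-1)) × (-0.5 - 1)/(0 - 1) = 0.468750
L_4(-0.5) = (-0.5 - (-3))/(1 - (-3)) × (-0.5 - (-2))/(1 - (-2)) × (-0.5 - (-1))/(1 - (-1)) × (-0.5 - 0)/(1 - 0) = -0.039062

P(-0.5) = 13×L_0(-0.5) + 16×L_1(-0.5) + 23×L_2(-0.5) + 7×L_3(-0.5) + 17×L_4(-0.5)
P(-0.5) = 16.593750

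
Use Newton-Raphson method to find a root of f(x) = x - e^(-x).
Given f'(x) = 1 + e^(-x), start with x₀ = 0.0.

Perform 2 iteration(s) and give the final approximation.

f(x) = x - e^(-x)
f'(x) = 1 + e^(-x)
x₀ = 0.0

Newton-Raphson formula: x_{n+1} = x_n - f(x_n)/f'(x_n)

Iteration 1:
  f(0.000000) = -1.000000
  f'(0.000000) = 2.000000
  x_1 = 0.000000 - (-1.000000)/2.000000 = 0.500000
Iteration 2:
  f(0.500000) = -0.106531
  f'(0.500000) = 1.606531
  x_2 = 0.500000 - (-0.106531)/1.606531 = 0.566311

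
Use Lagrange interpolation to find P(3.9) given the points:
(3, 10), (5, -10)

Lagrange interpolation formula:
P(x) = Σ yᵢ × Lᵢ(x)
where Lᵢ(x) = Π_{j≠i} (x - xⱼ)/(xᵢ - xⱼ)

L_0(3.9) = (3.9 - 5)/(3 - 5) = 0.550000
L_1(3.9) = (3.9 - 3)/(5 - 3) = 0.450000

P(3.9) = 10×L_0(3.9) + (-10)×L_1(3.9)
P(3.9) = 1.000000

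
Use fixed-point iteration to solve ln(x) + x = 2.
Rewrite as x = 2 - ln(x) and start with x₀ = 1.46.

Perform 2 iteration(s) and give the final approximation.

Equation: ln(x) + x = 2
Fixed-point form: x = 2 - ln(x)
x₀ = 1.46

x_1 = g(1.460000) = 1.621564
x_2 = g(1.621564) = 1.516609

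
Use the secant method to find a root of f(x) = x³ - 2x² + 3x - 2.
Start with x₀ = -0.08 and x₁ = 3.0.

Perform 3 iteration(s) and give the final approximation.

f(x) = x³ - 2x² + 3x - 2
x₀ = -0.08, x₁ = 3.0

Secant formula: x_{n+1} = x_n - f(x_n)(x_n - x_{n-1})/(f(x_n) - f(x_{n-1}))

Iteration 1:
  f(-0.080000) = -2.253312
  f(3.000000) = 16.000000
  x_2 = 3.000000 - 16.000000×(3.000000 - (-0.080000))/(16.000000 - (-2.253312))
       = 0.300216
Iteration 2:
  f(3.000000) = 16.000000
  f(0.300216) = -1.252553
  x_3 = 0.300216 - (-1.252553)×(0.300216 - 3.000000)/(-1.252553 - 16.000000)
       = 0.496223
Iteration 3:
  f(0.300216) = -1.252553
  f(0.496223) = -0.881617
  x_4 = 0.496223 - (-0.881617)×(0.496223 - 0.300216)/(-0.881617 - (-1.252553))
       = 0.962080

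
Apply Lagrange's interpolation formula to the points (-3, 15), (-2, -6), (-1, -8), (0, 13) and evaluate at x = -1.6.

Lagrange interpolation formula:
P(x) = Σ yᵢ × Lᵢ(x)
where Lᵢ(x) = Π_{j≠i} (x - xⱼ)/(xᵢ - xⱼ)

L_0(-1.6) = (-1.6 - (-2))/(-3 - (-2)) × (-1.6 - (-1))/(-3 - (-1)) × (-1.6 - 0)/(-3 - 0) = -0.064000
L_1(-1.6) = (-1.6 - (-3))/(-2 - (-3)) × (-1.6 - (-1))/(-2 - (-1)) × (-1.6 - 0)/(-2 - 0) = 0.672000
L_2(-1.6) = (-1.6 - (-3))/(-1 - (-3)) × (-1.6 - (-2))/(-1 - (-2)) × (-1.6 - 0)/(-1 - 0) = 0.448000
L_3(-1.6) = (-1.6 - (-3))/(0 - (-3)) × (-1.6 - (-2))/(0 - (-2)) × (-1.6 - (-1))/(0 - (-1)) = -0.056000

P(-1.6) = 15×L_0(-1.6) + (-6)×L_1(-1.6) + (-8)×L_2(-1.6) + 13×L_3(-1.6)
P(-1.6) = -9.304000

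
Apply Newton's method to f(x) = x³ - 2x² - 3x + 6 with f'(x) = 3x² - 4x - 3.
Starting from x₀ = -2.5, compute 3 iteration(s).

f(x) = x³ - 2x² - 3x + 6
f'(x) = 3x² - 4x - 3
x₀ = -2.5

Newton-Raphson formula: x_{n+1} = x_n - f(x_n)/f'(x_n)

Iteration 1:
  f(-2.500000) = -14.625000
  f'(-2.500000) = 25.750000
  x_1 = -2.500000 - (-14.625000)/25.750000 = -1.932039
Iteration 2:
  f(-1.932039) = -2.881296
  f'(-1.932039) = 15.926478
  x_2 = -1.932039 - (-2.881296)/15.926478 = -1.751127
Iteration 3:
  f(-1.751127) = -0.249240
  f'(-1.751127) = 13.203838
  x_3 = -1.751127 - (-0.249240)/13.203838 = -1.732250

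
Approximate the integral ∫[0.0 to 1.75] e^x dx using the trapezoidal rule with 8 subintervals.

f(x) = e^x
a = 0.0, b = 1.75, n = 8
h = (b - a)/n = 0.218750

Trapezoidal rule: (h/2)[f(x₀) + 2f(x₁) + 2f(x₂) + ... + f(xₙ)]

x_0 = 0.0000, f(x_0) = 1.000000, coefficient = 1
x_1 = 0.2188, f(x_1) = 1.244520, coefficient = 2
x_2 = 0.4375, f(x_2) = 1.548830, coefficient = 2
x_3 = 0.6562, f(x_3) = 1.927550, coefficient = 2
x_4 = 0.8750, f(x_4) = 2.398875, coefficient = 2
x_5 = 1.0938, f(x_5) = 2.985449, coefficient = 2
x_6 = 1.3125, f(x_6) = 3.715451, coefficient = 2
x_7 = 1.5312, f(x_7) = 4.623953, coefficient = 2
x_8 = 1.7500, f(x_8) = 5.754603, coefficient = 1

I ≈ (0.218750/2) × 43.643860 = 4.773547
Exact value: 4.754603
Error: 0.018944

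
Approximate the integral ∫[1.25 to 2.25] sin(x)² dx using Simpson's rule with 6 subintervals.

f(x) = sin(x)²
a = 1.25, b = 2.25, n = 6
h = (b - a)/n = 0.166667

Simpson's rule: (h/3)[f(x₀) + 4f(x₁) + 2f(x₂) + ... + f(xₙ)]

x_0 = 1.2500, f(x_0) = 0.900572, coefficient = 1
x_1 = 1.4167, f(x_1) = 0.976432, coefficient = 4
x_2 = 1.5833, f(x_2) = 0.999843, coefficient = 2
x_3 = 1.7500, f(x_3) = 0.968228, coefficient = 4
x_4 = 1.9167, f(x_4) = 0.885068, coefficient = 2
x_5 = 2.0833, f(x_5) = 0.759518, coefficient = 4
x_6 = 2.2500, f(x_6) = 0.605398, coefficient = 1

I ≈ (0.166667/3) × 16.092503 = 0.894028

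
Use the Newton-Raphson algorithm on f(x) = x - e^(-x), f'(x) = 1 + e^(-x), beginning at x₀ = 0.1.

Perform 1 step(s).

f(x) = x - e^(-x)
f'(x) = 1 + e^(-x)
x₀ = 0.1

Newton-Raphson formula: x_{n+1} = x_n - f(x_n)/f'(x_n)

Iteration 1:
  f(0.100000) = -0.804837
  f'(0.100000) = 1.904837
  x_1 = 0.100000 - (-0.804837)/1.904837 = 0.522523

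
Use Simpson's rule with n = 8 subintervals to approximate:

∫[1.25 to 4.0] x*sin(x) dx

f(x) = x*sin(x)
a = 1.25, b = 4.0, n = 8
h = (b - a)/n = 0.343750

Simpson's rule: (h/3)[f(x₀) + 4f(x₁) + 2f(x₂) + ... + f(xₙ)]

x_0 = 1.2500, f(x_0) = 1.186231, coefficient = 1
x_1 = 1.5938, f(x_1) = 1.593330, coefficient = 4
x_2 = 1.9375, f(x_2) = 1.808684, coefficient = 2
x_3 = 2.2812, f(x_3) = 1.729338, coefficient = 4
x_4 = 2.6250, f(x_4) = 1.296541, coefficient = 2
x_5 = 2.9688, f(x_5) = 0.510576, coefficient = 4
x_6 = 3.3125, f(x_6) = -0.563379, coefficient = 2
x_7 = 3.6562, f(x_7) = -1.799740, coefficient = 4
x_8 = 4.0000, f(x_8) = -3.027210, coefficient = 1

I ≈ (0.343750/3) × 11.376728 = 1.303583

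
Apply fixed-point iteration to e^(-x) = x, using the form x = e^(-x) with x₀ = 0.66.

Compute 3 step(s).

Equation: e^(-x) = x
Fixed-point form: x = e^(-x)
x₀ = 0.66

x_1 = g(0.660000) = 0.516851
x_2 = g(0.516851) = 0.596395
x_3 = g(0.596395) = 0.550793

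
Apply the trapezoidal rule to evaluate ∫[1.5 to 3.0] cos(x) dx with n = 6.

f(x) = cos(x)
a = 1.5, b = 3.0, n = 6
h = (b - a)/n = 0.250000

Trapezoidal rule: (h/2)[f(x₀) + 2f(x₁) + 2f(x₂) + ... + f(xₙ)]

x_0 = 1.5000, f(x_0) = 0.070737, coefficient = 1
x_1 = 1.7500, f(x_1) = -0.178246, coefficient = 2
x_2 = 2.0000, f(x_2) = -0.416147, coefficient = 2
x_3 = 2.2500, f(x_3) = -0.628174, coefficient = 2
x_4 = 2.5000, f(x_4) = -0.801144, coefficient = 2
x_5 = 2.7500, f(x_5) = -0.924302, coefficient = 2
x_6 = 3.0000, f(x_6) = -0.989992, coefficient = 1

I ≈ (0.250000/2) × -6.815280 = -0.851910
Exact value: -0.856375
Error: 0.004465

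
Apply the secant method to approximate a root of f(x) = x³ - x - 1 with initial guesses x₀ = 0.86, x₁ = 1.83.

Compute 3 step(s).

f(x) = x³ - x - 1
x₀ = 0.86, x₁ = 1.83

Secant formula: x_{n+1} = x_n - f(x_n)(x_n - x_{n-1})/(f(x_n) - f(x_{n-1}))

Iteration 1:
  f(0.860000) = -1.223944
  f(1.830000) = 3.298487
  x_2 = 1.830000 - 3.298487×(1.830000 - 0.860000)/(3.298487 - (-1.223944))
       = 1.122519
Iteration 2:
  f(1.830000) = 3.298487
  f(1.122519) = -0.708089
  x_3 = 1.122519 - (-0.708089)×(1.122519 - 1.830000)/(-0.708089 - 3.298487)
       = 1.247554
Iteration 3:
  f(1.122519) = -0.708089
  f(1.247554) = -0.305874
  x_4 = 1.247554 - (-0.305874)×(1.247554 - 1.122519)/(-0.305874 - (-0.708089))
       = 1.342639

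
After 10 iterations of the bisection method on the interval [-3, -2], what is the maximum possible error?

Bisection error bound: |error| ≤ (b-a)/2^n
|error| ≤ (-2 - (-3))/2^10 = 1/2^10
|error| ≤ 0.0009765625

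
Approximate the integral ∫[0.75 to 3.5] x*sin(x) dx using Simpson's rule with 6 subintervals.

f(x) = x*sin(x)
a = 0.75, b = 3.5, n = 6
h = (b - a)/n = 0.458333

Simpson's rule: (h/3)[f(x₀) + 4f(x₁) + 2f(x₂) + ... + f(xₙ)]

x_0 = 0.7500, f(x_0) = 0.511229, coefficient = 1
x_1 = 1.2083, f(x_1) = 1.129823, coefficient = 4
x_2 = 1.6667, f(x_2) = 1.659013, coefficient = 2
x_3 = 2.1250, f(x_3) = 1.806930, coefficient = 4
x_4 = 2.5833, f(x_4) = 1.368419, coefficient = 2
x_5 = 3.0417, f(x_5) = 0.303436, coefficient = 4
x_6 = 3.5000, f(x_6) = -1.227741, coefficient = 1

I ≈ (0.458333/3) × 18.299108 = 2.795697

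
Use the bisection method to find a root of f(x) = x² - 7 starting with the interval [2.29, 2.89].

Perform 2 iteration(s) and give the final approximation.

f(x) = x² - 7
Initial interval: [2.29, 2.89]

Iteration 1:
  c_1 = (2.290000 + 2.890000)/2 = 2.590000
  f(c_1) = f(2.590000) = -0.291900
  f(a) × f(c) ≥ 0, new interval: [2.590000, 2.890000]
Iteration 2:
  c_2 = (2.590000 + 2.890000)/2 = 2.740000
  f(c_2) = f(2.740000) = 0.507600
  f(a) × f(c) < 0, new interval: [2.590000, 2.740000]

After 2 iteration(s), the approximation is c_2 = 2.740000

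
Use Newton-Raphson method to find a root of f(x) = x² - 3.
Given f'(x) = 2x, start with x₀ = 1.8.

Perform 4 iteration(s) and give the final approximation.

f(x) = x² - 3
f'(x) = 2x
x₀ = 1.8

Newton-Raphson formula: x_{n+1} = x_n - f(x_n)/f'(x_n)

Iteration 1:
  f(1.800000) = 0.240000
  f'(1.800000) = 3.600000
  x_1 = 1.800000 - 0.240000/3.600000 = 1.733333
Iteration 2:
  f(1.733333) = 0.004444
  f'(1.733333) = 3.466667
  x_2 = 1.733333 - 0.004444/3.466667 = 1.732051
Iteration 3:
  f(1.732051) = 0.000002
  f'(1.732051) = 3.464103
  x_3 = 1.732051 - 0.000002/3.464103 = 1.732051
Iteration 4:
  f(1.732051) = 0.000000
  f'(1.732051) = 3.464102
  x_4 = 1.732051 - 0.000000/3.464102 = 1.732051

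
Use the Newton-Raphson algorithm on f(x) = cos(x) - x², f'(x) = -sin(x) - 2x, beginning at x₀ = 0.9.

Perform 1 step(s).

f(x) = cos(x) - x²
f'(x) = -sin(x) - 2x
x₀ = 0.9

Newton-Raphson formula: x_{n+1} = x_n - f(x_n)/f'(x_n)

Iteration 1:
  f(0.900000) = -0.188390
  f'(0.900000) = -2.583327
  x_1 = 0.900000 - (-0.188390)/(-2.583327) = 0.827075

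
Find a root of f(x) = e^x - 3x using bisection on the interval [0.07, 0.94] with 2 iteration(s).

f(x) = e^x - 3x
Initial interval: [0.07, 0.94]

Iteration 1:
  c_1 = (0.070000 + 0.940000)/2 = 0.505000
  f(c_1) = f(0.505000) = 0.141986
  f(a) × f(c) ≥ 0, new interval: [0.505000, 0.940000]
Iteration 2:
  c_2 = (0.505000 + 0.940000)/2 = 0.722500
  f(c_2) = f(0.722500) = -0.107924
  f(a) × f(c) < 0, new interval: [0.505000, 0.722500]

After 2 iteration(s), the approximation is c_2 = 0.722500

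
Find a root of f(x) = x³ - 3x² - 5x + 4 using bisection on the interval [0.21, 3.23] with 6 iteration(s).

f(x) = x³ - 3x² - 5x + 4
Initial interval: [0.21, 3.23]

Iteration 1:
  c_1 = (0.210000 + 3.230000)/2 = 1.720000
  f(c_1) = f(1.720000) = -8.386752
  f(a) × f(c) < 0, new interval: [0.210000, 1.720000]
Iteration 2:
  c_2 = (0.210000 + 1.720000)/2 = 0.965000
  f(c_2) = f(0.965000) = -2.720043
  f(a) × f(c) < 0, new interval: [0.210000, 0.965000]
Iteration 3:
  c_3 = (0.210000 + 0.965000)/2 = 0.587500
  f(c_3) = f(0.587500) = 0.229811
  f(a) × f(c) ≥ 0, new interval: [0.587500, 0.965000]
Iteration 4:
  c_4 = (0.587500 + 0.965000)/2 = 0.776250
  f(c_4) = f(0.776250) = -1.221202
  f(a) × f(c) < 0, new interval: [0.587500, 0.776250]
Iteration 5:
  c_5 = (0.587500 + 0.776250)/2 = 0.681875
  f(c_5) = f(0.681875) = -0.487195
  f(a) × f(c) < 0, new interval: [0.587500, 0.681875]
Iteration 6:
  c_6 = (0.587500 + 0.681875)/2 = 0.634688
  f(c_6) = f(0.634688) = -0.126252
  f(a) × f(c) < 0, new interval: [0.587500, 0.634688]

After 6 iteration(s), the approximation is c_6 = 0.634688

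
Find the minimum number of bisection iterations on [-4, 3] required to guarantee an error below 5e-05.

We need (b-a)/2^n ≤ 5e-05
(3 - (-4))/2^n ≤ 5e-05
7/2^n ≤ 5e-05
2^n ≥ 140000
n ≥ log₂(140000) = 17.10
n ≥ 18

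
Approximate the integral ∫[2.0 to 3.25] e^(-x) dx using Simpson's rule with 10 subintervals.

f(x) = e^(-x)
a = 2.0, b = 3.25, n = 10
h = (b - a)/n = 0.125000

Simpson's rule: (h/3)[f(x₀) + 4f(x₁) + 2f(x₂) + ... + f(xₙ)]

x_0 = 2.0000, f(x_0) = 0.135335, coefficient = 1
x_1 = 2.1250, f(x_1) = 0.119433, coefficient = 4
x_2 = 2.2500, f(x_2) = 0.105399, coefficient = 2
x_3 = 2.3750, f(x_3) = 0.093014, coefficient = 4
x_4 = 2.5000, f(x_4) = 0.082085, coefficient = 2
x_5 = 2.6250, f(x_5) = 0.072440, coefficient = 4
x_6 = 2.7500, f(x_6) = 0.063928, coefficient = 2
x_7 = 2.8750, f(x_7) = 0.056416, coefficient = 4
x_8 = 3.0000, f(x_8) = 0.049787, coefficient = 2
x_9 = 3.1250, f(x_9) = 0.043937, coefficient = 4
x_10 = 3.2500, f(x_10) = 0.038774, coefficient = 1

I ≈ (0.125000/3) × 2.317469 = 0.096561
Exact value: 0.096561
Error: 0.000000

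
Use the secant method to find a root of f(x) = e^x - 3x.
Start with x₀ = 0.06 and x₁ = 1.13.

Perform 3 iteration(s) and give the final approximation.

f(x) = e^x - 3x
x₀ = 0.06, x₁ = 1.13

Secant formula: x_{n+1} = x_n - f(x_n)(x_n - x_{n-1})/(f(x_n) - f(x_{n-1}))

Iteration 1:
  f(0.060000) = 0.881837
  f(1.130000) = -0.294343
  x_2 = 1.130000 - (-0.294343)×(1.130000 - 0.060000)/(-0.294343 - 0.881837)
       = 0.862228
Iteration 2:
  f(1.130000) = -0.294343
  f(0.862228) = -0.218253
  x_3 = 0.862228 - (-0.218253)×(0.862228 - 1.130000)/(-0.218253 - (-0.294343))
       = 0.094176
Iteration 3:
  f(0.862228) = -0.218253
  f(0.094176) = 0.816226
  x_4 = 0.094176 - 0.816226×(0.094176 - 0.862228)/(0.816226 - (-0.218253))
       = 0.700186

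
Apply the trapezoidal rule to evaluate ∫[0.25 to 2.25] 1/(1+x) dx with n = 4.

f(x) = 1/(1+x)
a = 0.25, b = 2.25, n = 4
h = (b - a)/n = 0.500000

Trapezoidal rule: (h/2)[f(x₀) + 2f(x₁) + 2f(x₂) + ... + f(xₙ)]

x_0 = 0.2500, f(x_0) = 0.800000, coefficient = 1
x_1 = 0.7500, f(x_1) = 0.571429, coefficient = 2
x_2 = 1.2500, f(x_2) = 0.444444, coefficient = 2
x_3 = 1.7500, f(x_3) = 0.363636, coefficient = 2
x_4 = 2.2500, f(x_4) = 0.307692, coefficient = 1

I ≈ (0.500000/2) × 3.866711 = 0.966678
Exact value: 0.955511
Error: 0.011166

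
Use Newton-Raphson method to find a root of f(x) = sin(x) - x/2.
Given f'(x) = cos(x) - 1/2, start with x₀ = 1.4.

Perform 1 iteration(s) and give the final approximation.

f(x) = sin(x) - x/2
f'(x) = cos(x) - 1/2
x₀ = 1.4

Newton-Raphson formula: x_{n+1} = x_n - f(x_n)/f'(x_n)

Iteration 1:
  f(1.400000) = 0.285450
  f'(1.400000) = -0.330033
  x_1 = 1.400000 - 0.285450/(-0.330033) = 2.264913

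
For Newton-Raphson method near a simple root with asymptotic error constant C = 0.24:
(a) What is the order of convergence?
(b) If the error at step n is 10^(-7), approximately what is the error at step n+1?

(a) Newton-Raphson has quadratic (order 2) convergence near simple roots.
    This means |e_{n+1}| ≈ C|e_n|².

(b) With |e_n| = 10^(-7) and C = 0.24:
    |e_{n+1}| ≈ 0.24 × (10^(-7))² = 0.24 × 10^(-14)

(a) 2 (quadratic); (b) |e_{n+1}| ≈ 2.400e-15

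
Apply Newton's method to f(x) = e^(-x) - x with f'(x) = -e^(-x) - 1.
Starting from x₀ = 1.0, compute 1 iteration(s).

f(x) = e^(-x) - x
f'(x) = -e^(-x) - 1
x₀ = 1.0

Newton-Raphson formula: x_{n+1} = x_n - f(x_n)/f'(x_n)

Iteration 1:
  f(1.000000) = -0.632121
  f'(1.000000) = -1.367879
  x_1 = 1.000000 - (-0.632121)/(-1.367879) = 0.537883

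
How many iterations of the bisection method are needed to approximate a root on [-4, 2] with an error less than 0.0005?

We need (b-a)/2^n ≤ 0.0005
(2 - (-4))/2^n ≤ 0.0005
6/2^n ≤ 0.0005
2^n ≥ 12000
n ≥ log₂(12000) = 13.55
n ≥ 14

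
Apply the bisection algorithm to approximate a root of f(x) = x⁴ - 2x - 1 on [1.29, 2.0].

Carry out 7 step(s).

f(x) = x⁴ - 2x - 1
Initial interval: [1.29, 2.0]

Iteration 1:
  c_1 = (1.290000 + 2.000000)/2 = 1.645000
  f(c_1) = f(1.645000) = 3.032571
  f(a) × f(c) < 0, new interval: [1.290000, 1.645000]
Iteration 2:
  c_2 = (1.290000 + 1.645000)/2 = 1.467500
  f(c_2) = f(1.467500) = 0.702805
  f(a) × f(c) < 0, new interval: [1.290000, 1.467500]
Iteration 3:
  c_3 = (1.290000 + 1.467500)/2 = 1.378750
  f(c_3) = f(1.378750) = -0.143883
  f(a) × f(c) ≥ 0, new interval: [1.378750, 1.467500]
Iteration 4:
  c_4 = (1.378750 + 1.467500)/2 = 1.423125
  f(c_4) = f(1.423125) = 0.255528
  f(a) × f(c) < 0, new interval: [1.378750, 1.423125]
Iteration 5:
  c_5 = (1.378750 + 1.423125)/2 = 1.400938
  f(c_5) = f(1.400938) = 0.050025
  f(a) × f(c) < 0, new interval: [1.378750, 1.400938]
Iteration 6:
  c_6 = (1.378750 + 1.400938)/2 = 1.389844
  f(c_6) = f(1.389844) = -0.048355
  f(a) × f(c) ≥ 0, new interval: [1.389844, 1.400938]
Iteration 7:
  c_7 = (1.389844 + 1.400938)/2 = 1.395391
  f(c_7) = f(1.395391) = 0.000476
  f(a) × f(c) < 0, new interval: [1.389844, 1.395391]

After 7 iteration(s), the approximation is c_7 = 1.395391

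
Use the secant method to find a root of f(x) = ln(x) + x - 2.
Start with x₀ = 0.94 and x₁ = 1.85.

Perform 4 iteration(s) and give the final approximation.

f(x) = ln(x) + x - 2
x₀ = 0.94, x₁ = 1.85

Secant formula: x_{n+1} = x_n - f(x_n)(x_n - x_{n-1})/(f(x_n) - f(x_{n-1}))

Iteration 1:
  f(0.940000) = -1.121875
  f(1.850000) = 0.465186
  x_2 = 1.850000 - 0.465186×(1.850000 - 0.940000)/(0.465186 - (-1.121875))
       = 1.583269
Iteration 2:
  f(1.850000) = 0.465186
  f(1.583269) = 0.042760
  x_3 = 1.583269 - 0.042760×(1.583269 - 1.850000)/(0.042760 - 0.465186)
       = 1.556269
Iteration 3:
  f(1.583269) = 0.042760
  f(1.556269) = -0.001440
  x_4 = 1.556269 - (-0.001440)×(1.556269 - 1.583269)/(-0.001440 - 0.042760)
       = 1.557148
Iteration 4:
  f(1.556269) = -0.001440
  f(1.557148) = 0.000005
  x_5 = 1.557148 - 0.000005×(1.557148 - 1.556269)/(0.000005 - (-0.001440))
       = 1.557146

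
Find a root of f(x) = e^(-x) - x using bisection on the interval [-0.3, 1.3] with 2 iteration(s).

f(x) = e^(-x) - x
Initial interval: [-0.3, 1.3]

Iteration 1:
  c_1 = (-0.300000 + 1.300000)/2 = 0.500000
  f(c_1) = f(0.500000) = 0.106531
  f(a) × f(c) ≥ 0, new interval: [0.500000, 1.300000]
Iteration 2:
  c_2 = (0.500000 + 1.300000)/2 = 0.900000
  f(c_2) = f(0.900000) = -0.493430
  f(a) × f(c) < 0, new interval: [0.500000, 0.900000]

After 2 iteration(s), the approximation is c_2 = 0.900000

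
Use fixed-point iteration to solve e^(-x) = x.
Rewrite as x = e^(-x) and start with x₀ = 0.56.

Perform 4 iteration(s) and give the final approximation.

Equation: e^(-x) = x
Fixed-point form: x = e^(-x)
x₀ = 0.56

x_1 = g(0.560000) = 0.571209
x_2 = g(0.571209) = 0.564842
x_3 = g(0.564842) = 0.568450
x_4 = g(0.568450) = 0.566403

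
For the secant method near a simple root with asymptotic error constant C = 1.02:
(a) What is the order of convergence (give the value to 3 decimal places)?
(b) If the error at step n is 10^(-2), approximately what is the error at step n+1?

(a) Secant method has superlinear convergence with order φ = (1+√5)/2 ≈ 1.618.
    This means |e_{n+1}| ≈ C|e_n|^1.618.

(b) With |e_n| = 10^(-2) and C = 1.02:
    |e_{n+1}| ≈ 1.02 × (10^(-2))^1.618 = 1.02 × 10^(-3.24)

(a) ≈ 1.618 (golden ratio); (b) |e_{n+1}| ≈ 5.923e-04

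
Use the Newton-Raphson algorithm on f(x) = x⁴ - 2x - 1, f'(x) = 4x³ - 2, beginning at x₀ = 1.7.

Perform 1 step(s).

f(x) = x⁴ - 2x - 1
f'(x) = 4x³ - 2
x₀ = 1.7

Newton-Raphson formula: x_{n+1} = x_n - f(x_n)/f'(x_n)

Iteration 1:
  f(1.700000) = 3.952100
  f'(1.700000) = 17.652000
  x_1 = 1.700000 - 3.952100/17.652000 = 1.476110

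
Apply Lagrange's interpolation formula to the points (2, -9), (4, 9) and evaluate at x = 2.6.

Lagrange interpolation formula:
P(x) = Σ yᵢ × Lᵢ(x)
where Lᵢ(x) = Π_{j≠i} (x - xⱼ)/(xᵢ - xⱼ)

L_0(2.6) = (2.6 - 4)/(2 - 4) = 0.700000
L_1(2.6) = (2.6 - 2)/(4 - 2) = 0.300000

P(2.6) = (-9)×L_0(2.6) + 9×L_1(2.6)
P(2.6) = -3.600000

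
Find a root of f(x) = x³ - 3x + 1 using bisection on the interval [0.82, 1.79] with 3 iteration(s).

f(x) = x³ - 3x + 1
Initial interval: [0.82, 1.79]

Iteration 1:
  c_1 = (0.820000 + 1.790000)/2 = 1.305000
  f(c_1) = f(1.305000) = -0.692552
  f(a) × f(c) ≥ 0, new interval: [1.305000, 1.790000]
Iteration 2:
  c_2 = (1.305000 + 1.790000)/2 = 1.547500
  f(c_2) = f(1.547500) = 0.063385
  f(a) × f(c) < 0, new interval: [1.305000, 1.547500]
Iteration 3:
  c_3 = (1.305000 + 1.547500)/2 = 1.426250
  f(c_3) = f(1.426250) = -0.377488
  f(a) × f(c) ≥ 0, new interval: [1.426250, 1.547500]

After 3 iteration(s), the approximation is c_3 = 1.426250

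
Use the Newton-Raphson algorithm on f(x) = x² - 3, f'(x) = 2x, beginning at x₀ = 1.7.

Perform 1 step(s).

f(x) = x² - 3
f'(x) = 2x
x₀ = 1.7

Newton-Raphson formula: x_{n+1} = x_n - f(x_n)/f'(x_n)

Iteration 1:
  f(1.700000) = -0.110000
  f'(1.700000) = 3.400000
  x_1 = 1.700000 - (-0.110000)/3.400000 = 1.732353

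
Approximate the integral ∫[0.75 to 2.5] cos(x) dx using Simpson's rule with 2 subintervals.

f(x) = cos(x)
a = 0.75, b = 2.5, n = 2
h = (b - a)/n = 0.875000

Simpson's rule: (h/3)[f(x₀) + 4f(x₁) + 2f(x₂) + ... + f(xₙ)]

x_0 = 0.7500, f(x_0) = 0.731689, coefficient = 1
x_1 = 1.6250, f(x_1) = -0.054177, coefficient = 4
x_2 = 2.5000, f(x_2) = -0.801144, coefficient = 1

I ≈ (0.875000/3) × -0.286163 = -0.083464
Exact value: -0.083167
Error: 0.000298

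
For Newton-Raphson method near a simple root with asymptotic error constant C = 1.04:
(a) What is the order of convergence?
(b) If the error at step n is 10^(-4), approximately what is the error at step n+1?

(a) Newton-Raphson has quadratic (order 2) convergence near simple roots.
    This means |e_{n+1}| ≈ C|e_n|².

(b) With |e_n| = 10^(-4) and C = 1.04:
    |e_{n+1}| ≈ 1.04 × (10^(-4))² = 1.04 × 10^(-8)

(a) 2 (quadratic); (b) |e_{n+1}| ≈ 1.040e-08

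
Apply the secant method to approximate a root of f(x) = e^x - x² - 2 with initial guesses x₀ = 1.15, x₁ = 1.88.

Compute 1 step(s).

f(x) = e^x - x² - 2
x₀ = 1.15, x₁ = 1.88

Secant formula: x_{n+1} = x_n - f(x_n)(x_n - x_{n-1})/(f(x_n) - f(x_{n-1}))

Iteration 1:
  f(1.150000) = -0.164307
  f(1.880000) = 1.019105
  x_2 = 1.880000 - 1.019105×(1.880000 - 1.150000)/(1.019105 - (-0.164307))
       = 1.251355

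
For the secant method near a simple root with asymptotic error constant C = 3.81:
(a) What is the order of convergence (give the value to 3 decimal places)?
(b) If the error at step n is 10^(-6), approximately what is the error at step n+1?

(a) Secant method has superlinear convergence with order φ = (1+√5)/2 ≈ 1.618.
    This means |e_{n+1}| ≈ C|e_n|^1.618.

(b) With |e_n| = 10^(-6) and C = 3.81:
    |e_{n+1}| ≈ 3.81 × (10^(-6))^1.618 = 3.81 × 10^(-9.71)

(a) ≈ 1.618 (golden ratio); (b) |e_{n+1}| ≈ 7.460e-10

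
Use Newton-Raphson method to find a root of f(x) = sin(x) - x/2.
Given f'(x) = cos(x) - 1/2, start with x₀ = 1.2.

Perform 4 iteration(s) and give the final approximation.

f(x) = sin(x) - x/2
f'(x) = cos(x) - 1/2
x₀ = 1.2

Newton-Raphson formula: x_{n+1} = x_n - f(x_n)/f'(x_n)

Iteration 1:
  f(1.200000) = 0.332039
  f'(1.200000) = -0.137642
  x_1 = 1.200000 - 0.332039/(-0.137642) = 3.612334
Iteration 2:
  f(3.612334) = -2.259714
  f'(3.612334) = -1.391232
  x_2 = 3.612334 - (-2.259714)/(-1.391232) = 1.988080
Iteration 3:
  f(1.988080) = -0.079847
  f'(1.988080) = -0.905279
  x_3 = 1.988080 - (-0.079847)/(-0.905279) = 1.899879
Iteration 4:
  f(1.899879) = -0.003600
  f'(1.899879) = -0.823175
  x_4 = 1.899879 - (-0.003600)/(-0.823175) = 1.895505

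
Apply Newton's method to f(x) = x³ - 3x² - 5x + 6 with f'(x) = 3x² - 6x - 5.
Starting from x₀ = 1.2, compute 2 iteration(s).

f(x) = x³ - 3x² - 5x + 6
f'(x) = 3x² - 6x - 5
x₀ = 1.2

Newton-Raphson formula: x_{n+1} = x_n - f(x_n)/f'(x_n)

Iteration 1:
  f(1.200000) = -2.592000
  f'(1.200000) = -7.880000
  x_1 = 1.200000 - (-2.592000)/(-7.880000) = 0.871066
Iteration 2:
  f(0.871066) = 0.029329
  f'(0.871066) = -7.950128
  x_2 = 0.871066 - 0.029329/(-7.950128) = 0.874755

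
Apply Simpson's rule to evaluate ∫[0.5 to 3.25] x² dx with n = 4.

f(x) = x²
a = 0.5, b = 3.25, n = 4
h = (b - a)/n = 0.687500

Simpson's rule: (h/3)[f(x₀) + 4f(x₁) + 2f(x₂) + ... + f(xₙ)]

x_0 = 0.5000, f(x_0) = 0.250000, coefficient = 1
x_1 = 1.1875, f(x_1) = 1.410156, coefficient = 4
x_2 = 1.8750, f(x_2) = 3.515625, coefficient = 2
x_3 = 2.5625, f(x_3) = 6.566406, coefficient = 4
x_4 = 3.2500, f(x_4) = 10.562500, coefficient = 1

I ≈ (0.687500/3) × 49.750000 = 11.401042
Exact value: 11.401042
Error: 0.000000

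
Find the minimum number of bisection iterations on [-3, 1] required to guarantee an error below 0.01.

We need (b-a)/2^n ≤ 0.01
(1 - (-3))/2^n ≤ 0.01
4/2^n ≤ 0.01
2^n ≥ 400
n ≥ log₂(400) = 8.64
n ≥ 9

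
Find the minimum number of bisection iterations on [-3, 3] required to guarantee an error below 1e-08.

We need (b-a)/2^n ≤ 1e-08
(3 - (-3))/2^n ≤ 1e-08
6/2^n ≤ 1e-08
2^n ≥ 600000000
n ≥ log₂(600000000) = 29.16
n ≥ 30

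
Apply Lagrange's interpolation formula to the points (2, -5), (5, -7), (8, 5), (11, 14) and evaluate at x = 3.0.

Lagrange interpolation formula:
P(x) = Σ yᵢ × Lᵢ(x)
where Lᵢ(x) = Π_{j≠i} (x - xⱼ)/(xᵢ - xⱼ)

L_0(3.0) = (3.0 - 5)/(2 - 5) × (3.0 - 8)/(2 - 8) × (3.0 - 11)/(2 - 11) = 0.493827
L_1(3.0) = (3.0 - 2)/(5 - 2) × (3.0 - 8)/(5 - 8) × (3.0 - 11)/(5 - 11) = 0.740741
L_2(3.0) = (3.0 - 2)/(8 - 2) × (3.0 - 5)/(8 - 5) × (3.0 - 11)/(8 - 11) = -0.296296
L_3(3.0) = (3.0 - 2)/(11 - 2) × (3.0 - 5)/(11 - 5) × (3.0 - 8)/(11 - 8) = 0.061728

P(3.0) = (-5)×L_0(3.0) + (-7)×L_1(3.0) + 5×L_2(3.0) + 14×L_3(3.0)
P(3.0) = -8.271605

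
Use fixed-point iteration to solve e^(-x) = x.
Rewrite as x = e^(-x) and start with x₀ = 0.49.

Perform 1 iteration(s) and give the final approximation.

Equation: e^(-x) = x
Fixed-point form: x = e^(-x)
x₀ = 0.49

x_1 = g(0.490000) = 0.612626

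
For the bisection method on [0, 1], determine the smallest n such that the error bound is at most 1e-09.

We need (b-a)/2^n ≤ 1e-09
(1 - 0)/2^n ≤ 1e-09
1/2^n ≤ 1e-09
2^n ≥ 1000000000
n ≥ log₂(1000000000) = 29.90
n ≥ 30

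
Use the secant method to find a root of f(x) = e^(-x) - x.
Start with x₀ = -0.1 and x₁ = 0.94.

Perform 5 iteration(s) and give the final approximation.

f(x) = e^(-x) - x
x₀ = -0.1, x₁ = 0.94

Secant formula: x_{n+1} = x_n - f(x_n)(x_n - x_{n-1})/(f(x_n) - f(x_{n-1}))

Iteration 1:
  f(-0.100000) = 1.205171
  f(0.940000) = -0.549372
  x_2 = 0.940000 - (-0.549372)×(0.940000 - (-0.100000))/(-0.549372 - 1.205171)
       = 0.614361
Iteration 2:
  f(0.940000) = -0.549372
  f(0.614361) = -0.073375
  x_3 = 0.614361 - (-0.073375)×(0.614361 - 0.940000)/(-0.073375 - (-0.549372))
       = 0.564164
Iteration 3:
  f(0.614361) = -0.073375
  f(0.564164) = 0.004671
  x_4 = 0.564164 - 0.004671×(0.564164 - 0.614361)/(0.004671 - (-0.073375))
       = 0.567169
Iteration 4:
  f(0.564164) = 0.004671
  f(0.567169) = -0.000040
  x_5 = 0.567169 - (-0.000040)×(0.567169 - 0.564164)/(-0.000040 - 0.004671)
       = 0.567143
Iteration 5:
  f(0.567169) = -0.000040
  f(0.567143) = 0.000000
  x_6 = 0.567143 - 0.000000×(0.567143 - 0.567169)/(0.000000 - (-0.000040))
       = 0.567143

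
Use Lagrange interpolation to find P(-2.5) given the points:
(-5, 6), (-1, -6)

Lagrange interpolation formula:
P(x) = Σ yᵢ × Lᵢ(x)
where Lᵢ(x) = Π_{j≠i} (x - xⱼ)/(xᵢ - xⱼ)

L_0(-2.5) = (-2.5 - (-1))/(-5 - (-1)) = 0.375000
L_1(-2.5) = (-2.5 - (-5))/(-1 - (-5)) = 0.625000

P(-2.5) = 6×L_0(-2.5) + (-6)×L_1(-2.5)
P(-2.5) = -1.500000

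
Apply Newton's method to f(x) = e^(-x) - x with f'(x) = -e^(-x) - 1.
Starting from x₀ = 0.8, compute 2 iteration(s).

f(x) = e^(-x) - x
f'(x) = -e^(-x) - 1
x₀ = 0.8

Newton-Raphson formula: x_{n+1} = x_n - f(x_n)/f'(x_n)

Iteration 1:
  f(0.800000) = -0.350671
  f'(0.800000) = -1.449329
  x_1 = 0.800000 - (-0.350671)/(-1.449329) = 0.558046
Iteration 2:
  f(0.558046) = 0.014280
  f'(0.558046) = -1.572326
  x_2 = 0.558046 - 0.014280/(-1.572326) = 0.567128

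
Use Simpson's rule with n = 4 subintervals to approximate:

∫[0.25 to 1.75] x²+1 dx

f(x) = x²+1
a = 0.25, b = 1.75, n = 4
h = (b - a)/n = 0.375000

Simpson's rule: (h/3)[f(x₀) + 4f(x₁) + 2f(x₂) + ... + f(xₙ)]

x_0 = 0.2500, f(x_0) = 1.062500, coefficient = 1
x_1 = 0.6250, f(x_1) = 1.390625, coefficient = 4
x_2 = 1.0000, f(x_2) = 2.000000, coefficient = 2
x_3 = 1.3750, f(x_3) = 2.890625, coefficient = 4
x_4 = 1.7500, f(x_4) = 4.062500, coefficient = 1

I ≈ (0.375000/3) × 26.250000 = 3.281250
Exact value: 3.281250
Error: 0.000000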